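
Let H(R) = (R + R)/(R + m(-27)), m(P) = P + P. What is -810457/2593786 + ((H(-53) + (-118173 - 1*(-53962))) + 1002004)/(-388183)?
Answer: -293933553221719/107734408499666 ≈ -2.7283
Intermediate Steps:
m(P) = 2*P
H(R) = 2*R/(-54 + R) (H(R) = (R + R)/(R + 2*(-27)) = (2*R)/(R - 54) = (2*R)/(-54 + R) = 2*R/(-54 + R))
-810457/2593786 + ((H(-53) + (-118173 - 1*(-53962))) + 1002004)/(-388183) = -810457/2593786 + ((2*(-53)/(-54 - 53) + (-118173 - 1*(-53962))) + 1002004)/(-388183) = -810457*1/2593786 + ((2*(-53)/(-107) + (-118173 + 53962)) + 1002004)*(-1/388183) = -810457/2593786 + ((2*(-53)*(-1/107) - 64211) + 1002004)*(-1/388183) = -810457/2593786 + ((106/107 - 64211) + 1002004)*(-1/388183) = -810457/2593786 + (-6870471/107 + 1002004)*(-1/388183) = -810457/2593786 + (100343957/107)*(-1/388183) = -810457/2593786 - 100343957/41535581 = -293933553221719/107734408499666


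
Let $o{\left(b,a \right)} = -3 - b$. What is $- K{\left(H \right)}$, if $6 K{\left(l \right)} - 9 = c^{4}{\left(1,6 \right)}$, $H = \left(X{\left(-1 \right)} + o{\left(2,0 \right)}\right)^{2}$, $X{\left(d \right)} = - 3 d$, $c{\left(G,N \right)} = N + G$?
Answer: $- \frac{1205}{3} \approx -401.67$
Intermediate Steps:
$c{\left(G,N \right)} = G + N$
$H = 4$ ($H = \left(\left(-3\right) \left(-1\right) - 5\right)^{2} = \left(3 - 5\right)^{2} = \left(-2\right)^{2} = 4$)
$K{\left(l \right)} = \frac{1205}{3}$ ($K{\left(l \right)} = \frac{3}{2} + \frac{\left(1 + 6\right)^{4}}{6} = \frac{3}{2} + \frac{7^{4}}{6} = \frac{3}{2} + \frac{1}{6} \cdot 2401 = \frac{3}{2} + \frac{2401}{6} = \frac{1205}{3}$)
$- K{\left(H \right)} = \left(-1\right) \frac{1205}{3} = - \frac{1205}{3}$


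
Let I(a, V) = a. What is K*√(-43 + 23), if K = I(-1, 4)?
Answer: -2*I*√5 ≈ -4.4721*I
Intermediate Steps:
K = -1
K*√(-43 + 23) = -√(-43 + 23) = -√(-20) = -2*I*√5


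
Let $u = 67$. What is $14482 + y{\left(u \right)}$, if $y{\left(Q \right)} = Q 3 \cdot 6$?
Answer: $15688$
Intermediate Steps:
$y{\left(Q \right)} = 18 Q$ ($y{\left(Q \right)} = 3 Q 6 = 18 Q$)
$14482 + y{\left(u \right)} = 14482 + 18 \cdot 67 = 14482 + 1206 = 15688$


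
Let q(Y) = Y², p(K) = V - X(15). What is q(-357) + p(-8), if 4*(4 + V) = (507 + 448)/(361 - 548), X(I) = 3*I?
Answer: 95294245/748 ≈ 1.2740e+5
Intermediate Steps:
V = -3947/748 (V = -4 + ((507 + 448)/(361 - 548))/4 = -4 + (955/(-187))/4 = -4 + (955*(-1/187))/4 = -4 + (¼)*(-955/187) = -4 - 955/748 = -3947/748 ≈ -5.2767)
p(K) = -37607/748 (p(K) = -3947/748 - 3*15 = -3947/748 - 1*45 = -3947/748 - 45 = -37607/748)
q(-357) + p(-8) = (-357)² - 37607/748 = 127449 - 37607/748 = 95294245/748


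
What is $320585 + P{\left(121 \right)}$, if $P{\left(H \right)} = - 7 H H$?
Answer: $218098$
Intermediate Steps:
$P{\left(H \right)} = - 7 H^{2}$
$320585 + P{\left(121 \right)} = 320585 - 7 \cdot 121^{2} = 320585 - 102487 = 218098$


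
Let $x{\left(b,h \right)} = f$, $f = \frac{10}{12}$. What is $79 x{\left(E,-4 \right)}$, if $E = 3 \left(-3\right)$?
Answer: $\frac{395}{6} \approx 65.833$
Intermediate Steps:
$E = -9$
$f = \frac{5}{6}$ ($f = 10 \cdot \frac{1}{12} = \frac{5}{6} \approx 0.83333$)
$x{\left(b,h \right)} = \frac{5}{6}$
$79 x{\left(E,-4 \right)} = 79 \cdot \frac{5}{6} = \frac{395}{6}$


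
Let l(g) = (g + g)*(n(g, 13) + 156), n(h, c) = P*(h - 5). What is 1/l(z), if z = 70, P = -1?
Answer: 1/12740 ≈ 7.8493e-5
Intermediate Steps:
n(h, c) = 5 - h (n(h, c) = -(h - 5) = -(-5 + h) = 5 - h)
l(g) = 2*g*(161 - g) (l(g) = (g + g)*((5 - g) + 156) = (2*g)*(161 - g) = 2*g*(161 - g))
1/l(z) = 1/(2*70*(161 - 1*70)) = 1/(2*70*(161 - 70)) = 1/(2*70*91) = 1/12740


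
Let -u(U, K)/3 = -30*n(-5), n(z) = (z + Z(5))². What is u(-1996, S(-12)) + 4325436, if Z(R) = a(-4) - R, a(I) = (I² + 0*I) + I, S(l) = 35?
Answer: 4325796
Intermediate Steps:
a(I) = I + I² (a(I) = (I² + 0) + I = I² + I = I + I²)
Z(R) = 12 - R (Z(R) = -4*(1 - 4) - R = -4*(-3) - R = 12 - R)
n(z) = (7 + z)² (n(z) = (z + (12 - 1*5))² = (z + (12 - 5))² = (z + 7)² = (7 + z)²)
u(U, K) = 360 (u(U, K) = -(-90)*(7 - 5)² = -(-90)*2² = -(-90)*4 = -3*(-120) = 360)
u(-1996, S(-12)) + 4325436 = 360 + 4325436 = 4325796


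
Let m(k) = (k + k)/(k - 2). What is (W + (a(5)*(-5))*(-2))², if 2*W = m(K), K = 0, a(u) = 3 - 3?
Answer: 0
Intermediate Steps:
a(u) = 0
m(k) = 2*k/(-2 + k) (m(k) = (2*k)/(-2 + k) = 2*k/(-2 + k))
W = 0 (W = (2*0/(-2 + 0))/2 = (2*0/(-2))/2 = (2*0*(-½))/2 = (½)*0 = 0)
(W + (a(5)*(-5))*(-2))² = (0 + (0*(-5))*(-2))² = (0 + 0*(-2))² = (0 + 0)² = 0² = 0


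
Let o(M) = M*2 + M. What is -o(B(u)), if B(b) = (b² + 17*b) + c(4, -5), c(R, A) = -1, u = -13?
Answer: 159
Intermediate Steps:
B(b) = -1 + b² + 17*b (B(b) = (b² + 17*b) - 1 = -1 + b² + 17*b)
o(M) = 3*M (o(M) = 2*M + M = 3*M)
-o(B(u)) = -3*(-1 + (-13)² + 17*(-13)) = -3*(-1 + 169 - 221) = -3*(-53) = -1*(-159) = 159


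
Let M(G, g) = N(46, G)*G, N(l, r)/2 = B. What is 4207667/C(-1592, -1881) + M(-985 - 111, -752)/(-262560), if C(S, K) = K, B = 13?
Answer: -23014821803/10289070 ≈ -2236.8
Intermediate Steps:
N(l, r) = 26 (N(l, r) = 2*13 = 26)
M(G, g) = 26*G
4207667/C(-1592, -1881) + M(-985 - 111, -752)/(-262560) = 4207667/(-1881) + (26*(-985 - 111))/(-262560) = 4207667*(-1/1881) + (26*(-1096))*(-1/262560) = -4207667/1881 - 28496*(-1/262560) = -4207667/1881 + 1781/16410 = -23014821803/10289070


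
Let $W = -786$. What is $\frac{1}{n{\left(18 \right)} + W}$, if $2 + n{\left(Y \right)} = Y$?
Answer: $- \frac{1}{770} \approx -0.0012987$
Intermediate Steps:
$n{\left(Y \right)} = -2 + Y$
$\frac{1}{n{\left(18 \right)} + W} = \frac{1}{\left(-2 + 18\right) - 786} = \frac{1}{16 - 786} = \frac{1}{-770} = - \frac{1}{770}$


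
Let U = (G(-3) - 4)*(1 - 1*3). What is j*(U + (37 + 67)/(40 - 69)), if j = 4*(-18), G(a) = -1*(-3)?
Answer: 3312/29 ≈ 114.21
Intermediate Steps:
G(a) = 3
j = -72
U = 2 (U = (3 - 4)*(1 - 1*3) = -(1 - 3) = -1*(-2) = 2)
j*(U + (37 + 67)/(40 - 69)) = -72*(2 + (37 + 67)/(40 - 69)) = -72*(2 + 104/(-29)) = -72*(2 + 104*(-1/29)) = -72*(2 - 104/29) = -72*(-46/29) = 3312/29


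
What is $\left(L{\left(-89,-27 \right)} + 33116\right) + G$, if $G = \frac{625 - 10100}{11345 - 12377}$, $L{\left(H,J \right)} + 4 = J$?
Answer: $\frac{34153195}{1032} \approx 33094.0$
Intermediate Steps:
$L{\left(H,J \right)} = -4 + J$
$G = \frac{9475}{1032}$ ($G = - \frac{9475}{-1032} = \left(-9475\right) \left(- \frac{1}{1032}\right) = \frac{9475}{1032} \approx 9.1812$)
$\left(L{\left(-89,-27 \right)} + 33116\right) + G = \left(\left(-4 - 27\right) + 33116\right) + \frac{9475}{1032} = \left(-31 + 33116\right) + \frac{9475}{1032} = 33085 + \frac{9475}{1032} = \frac{34153195}{1032}$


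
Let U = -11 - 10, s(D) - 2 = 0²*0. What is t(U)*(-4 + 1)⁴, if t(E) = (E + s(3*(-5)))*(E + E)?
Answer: 64638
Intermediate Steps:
s(D) = 2 (s(D) = 2 + 0²*0 = 2 + 0*0 = 2 + 0 = 2)
U = -21
t(E) = 2*E*(2 + E) (t(E) = (E + 2)*(E + E) = (2 + E)*(2*E) = 2*E*(2 + E))
t(U)*(-4 + 1)⁴ = (2*(-21)*(2 - 21))*(-4 + 1)⁴ = (2*(-21)*(-19))*(-3)⁴ = 798*81 = 64638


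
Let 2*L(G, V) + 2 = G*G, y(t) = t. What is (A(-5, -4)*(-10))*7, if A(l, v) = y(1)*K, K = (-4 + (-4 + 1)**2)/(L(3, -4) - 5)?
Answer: 700/3 ≈ 233.33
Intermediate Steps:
L(G, V) = -1 + G**2/2 (L(G, V) = -1 + (G*G)/2 = -1 + G**2/2)
K = -10/3 (K = (-4 + (-4 + 1)**2)/((-1 + (1/2)*3**2) - 5) = (-4 + (-3)**2)/((-1 + (1/2)*9) - 5) = (-4 + 9)/((-1 + 9/2) - 5) = 5/(7/2 - 5) = 5/(-3/2) = 5*(-2/3) = -10/3 ≈ -3.3333)
A(l, v) = -10/3 (A(l, v) = 1*(-10/3) = -10/3)
(A(-5, -4)*(-10))*7 = -10/3*(-10)*7 = (100/3)*7 = 700/3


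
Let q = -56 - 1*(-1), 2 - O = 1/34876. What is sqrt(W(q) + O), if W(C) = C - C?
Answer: sqrt(608158969)/17438 ≈ 1.4142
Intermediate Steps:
O = 69751/34876 (O = 2 - 1/34876 = 69751/34876 ≈ 2.0000)
q = -55 (q = -56 + 1 = -55)
W(C) = 0
sqrt(W(q) + O) = sqrt(0 + 69751/34876) = sqrt(69751/34876) = sqrt(608158969)/17438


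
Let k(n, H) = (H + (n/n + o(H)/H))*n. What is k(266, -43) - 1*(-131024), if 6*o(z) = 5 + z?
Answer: 15465962/129 ≈ 1.1989e+5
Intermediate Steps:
o(z) = ⅚ + z/6 (o(z) = (5 + z)/6 = ⅚ + z/6)
k(n, H) = n*(1 + H + (⅚ + H/6)/H) (k(n, H) = (H + (n/n + (⅚ + H/6)/H))*n = (H + (1 + (⅚ + H/6)/H))*n = (1 + H + (⅚ + H/6)/H)*n = n*(1 + H + (⅚ + H/6)/H))
k(266, -43) - 1*(-131024) = (⅙)*266*(5 - 43 + 6*(-43)*(1 - 43))/(-43) - 1*(-131024) = (⅙)*266*(-1/43)*(5 - 43 + 6*(-43)*(-42)) + 131024 = (⅙)*266*(-1/43)*(5 - 43 + 10836) + 131024 = (⅙)*266*(-1/43)*10798 + 131024 = -1436134/129 + 131024 = 15465962/129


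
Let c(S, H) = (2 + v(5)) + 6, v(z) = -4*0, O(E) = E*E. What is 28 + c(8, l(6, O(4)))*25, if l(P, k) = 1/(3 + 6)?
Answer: 228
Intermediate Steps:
O(E) = E**2
v(z) = 0
l(P, k) = 1/9
c(S, H) = 8 (c(S, H) = (2 + 0) + 6 = 2 + 6 = 8)
28 + c(8, l(6, O(4)))*25 = 28 + 8*25 = 28 + 200 = 228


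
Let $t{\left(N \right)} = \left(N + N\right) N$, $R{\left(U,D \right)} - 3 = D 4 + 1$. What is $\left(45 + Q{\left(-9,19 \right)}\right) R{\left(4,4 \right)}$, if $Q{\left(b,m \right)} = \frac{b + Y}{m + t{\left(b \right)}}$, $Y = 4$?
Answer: $\frac{162800}{181} \approx 899.45$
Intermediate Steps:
$R{\left(U,D \right)} = 4 + 4 D$ ($R{\left(U,D \right)} = 3 + \left(D 4 + 1\right) = 3 + \left(4 D + 1\right) = 3 + \left(1 + 4 D\right) = 4 + 4 D$)
$t{\left(N \right)} = 2 N^{2}$ ($t{\left(N \right)} = 2 N N = 2 N^{2}$)
$Q{\left(b,m \right)} = \frac{4 + b}{m + 2 b^{2}}$ ($Q{\left(b,m \right)} = \frac{b + 4}{m + 2 b^{2}} = \frac{4 + b}{m + 2 b^{2}}$)
$\left(45 + Q{\left(-9,19 \right)}\right) R{\left(4,4 \right)} = \left(45 + \frac{4 - 9}{19 + 2 \left(-9\right)^{2}}\right) \left(4 + 4 \cdot 4\right) = \left(45 + \frac{1}{19 + 2 \cdot 81} \left(-5\right)\right) \left(4 + 16\right) = \left(45 + \frac{1}{19 + 162} \left(-5\right)\right) 20 = \left(45 + \frac{1}{181} \left(-5\right)\right) 20 = \left(45 - \frac{5}{181}\right) 20 = \frac{8140}{181} \cdot 20 = \frac{162800}{181}$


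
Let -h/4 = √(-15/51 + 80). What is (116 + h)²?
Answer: 250432/17 - 928*√23035/17 ≈ 6446.3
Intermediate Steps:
h = -4*√23035/17 (h = -4*√(-15/51 + 80) = -4*√(-15*1/51 + 80) = -4*√(-5/17 + 80) = -4*√23035/17 ≈ -35.711)
(116 + h)² = (116 - 4*√23035/17)²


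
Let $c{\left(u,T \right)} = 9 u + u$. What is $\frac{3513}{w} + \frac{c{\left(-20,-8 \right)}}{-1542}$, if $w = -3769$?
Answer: $- \frac{2331623}{2905899} \approx -0.80238$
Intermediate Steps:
$c{\left(u,T \right)} = 10 u$
$\frac{3513}{w} + \frac{c{\left(-20,-8 \right)}}{-1542} = \frac{3513}{-3769} + \frac{10 \left(-20\right)}{-1542} = 3513 \left(- \frac{1}{3769}\right) - - \frac{100}{771} = - \frac{3513}{3769} + \frac{100}{771} = - \frac{2331623}{2905899}$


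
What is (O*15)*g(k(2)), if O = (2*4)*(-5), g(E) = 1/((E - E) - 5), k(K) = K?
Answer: 120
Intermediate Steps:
g(E) = -⅕ (g(E) = 1/(0 - 5) = 1/(-5) = -⅕)
O = -40 (O = 8*(-5) = -40)
(O*15)*g(k(2)) = -40*15*(-⅕) = -600*(-⅕) = 120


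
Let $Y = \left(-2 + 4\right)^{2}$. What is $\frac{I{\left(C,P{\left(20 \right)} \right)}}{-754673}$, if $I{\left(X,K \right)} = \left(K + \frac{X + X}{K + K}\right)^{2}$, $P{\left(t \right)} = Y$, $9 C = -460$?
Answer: $- \frac{6241}{61128513} \approx -0.0001021$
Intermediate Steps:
$C = - \frac{460}{9}$ ($C = \frac{1}{9} \left(-460\right) = - \frac{460}{9} \approx -51.111$)
$Y = 4$ ($Y = 2^{2} = 4$)
$P{\left(t \right)} = 4$
$I{\left(X,K \right)} = \left(K + \frac{X}{K}\right)^{2}$ ($I{\left(X,K \right)} = \left(K + \frac{2 X}{2 K}\right)^{2} = \left(K + 2 X \frac{1}{2 K}\right)^{2} = \left(K + \frac{X}{K}\right)^{2}$)
$\frac{I{\left(C,P{\left(20 \right)} \right)}}{-754673} = \frac{\frac{1}{16} \left(- \frac{460}{9} + 4^{2}\right)^{2}}{-754673} = \frac{\left(- \frac{460}{9} + 16\right)^{2}}{16} \left(- \frac{1}{754673}\right) = \frac{\left(- \frac{316}{9}\right)^{2}}{16} \left(- \frac{1}{754673}\right) = \frac{1}{16} \cdot \frac{99856}{81} \left(- \frac{1}{754673}\right) = \frac{6241}{81} \left(- \frac{1}{754673}\right) = - \frac{6241}{61128513}$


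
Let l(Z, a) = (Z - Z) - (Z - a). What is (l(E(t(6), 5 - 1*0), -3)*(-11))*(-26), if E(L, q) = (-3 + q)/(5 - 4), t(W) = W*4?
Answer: -1430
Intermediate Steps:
t(W) = 4*W
E(L, q) = -3 + q (E(L, q) = (-3 + q)/1 = (-3 + q)*1 = -3 + q)
l(Z, a) = a - Z (l(Z, a) = 0 + (a - Z) = a - Z)
(l(E(t(6), 5 - 1*0), -3)*(-11))*(-26) = ((-3 - (-3 + (5 - 1*0)))*(-11))*(-26) = ((-3 - (-3 + (5 + 0)))*(-11))*(-26) = ((-3 - (-3 + 5))*(-11))*(-26) = ((-3 - 1*2)*(-11))*(-26) = ((-3 - 2)*(-11))*(-26) = -5*(-11)*(-26) = 55*(-26) = -1430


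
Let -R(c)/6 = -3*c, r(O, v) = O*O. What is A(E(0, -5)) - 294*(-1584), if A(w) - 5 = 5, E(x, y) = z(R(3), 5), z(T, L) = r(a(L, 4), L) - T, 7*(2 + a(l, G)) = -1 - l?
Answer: 465706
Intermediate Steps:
a(l, G) = -15/7 - l/7 (a(l, G) = -2 + (-1 - l)/7 = -2 + (-⅐ - l/7) = -15/7 - l/7)
r(O, v) = O²
R(c) = 18*c (R(c) = -(-18)*c = 18*c)
z(T, L) = (-15/7 - L/7)² - T
E(x, y) = -2246/49 (E(x, y) = -18*3 + (15 + 5)²/49 = -1*54 + (1/49)*20² = -54 + (1/49)*400 = -54 + 400/49 = -2246/49)
A(w) = 10 (A(w) = 5 + 5 = 10)
A(E(0, -5)) - 294*(-1584) = 10 - 294*(-1584) = 10 + 465696 = 465706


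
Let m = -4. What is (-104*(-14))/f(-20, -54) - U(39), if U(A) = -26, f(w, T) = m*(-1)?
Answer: 390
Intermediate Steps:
f(w, T) = 4 (f(w, T) = -4*(-1) = 4)
(-104*(-14))/f(-20, -54) - U(39) = -104*(-14)/4 - 1*(-26) = 1456*(1/4) + 26 = 364 + 26 = 390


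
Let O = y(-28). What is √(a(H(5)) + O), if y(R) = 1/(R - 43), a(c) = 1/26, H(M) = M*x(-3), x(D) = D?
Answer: 3*√9230/1846 ≈ 0.15613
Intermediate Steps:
H(M) = -3*M (H(M) = M*(-3) = -3*M)
a(c) = 1/26
y(R) = 1/(-43 + R)
O = -1/71 (O = 1/(-43 - 28) = 1/(-71) = -1/71 ≈ -0.014085)
√(a(H(5)) + O) = √(1/26 - 1/71) = √(45/1846) = 3*√9230/1846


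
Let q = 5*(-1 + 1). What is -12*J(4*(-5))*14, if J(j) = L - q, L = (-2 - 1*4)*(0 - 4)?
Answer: -4032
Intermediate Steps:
q = 0 (q = 5*0 = 0)
L = 24 (L = (-2 - 4)*(-4) = -6*(-4) = 24)
J(j) = 24 (J(j) = 24 - 1*0 = 24 + 0 = 24)
-12*J(4*(-5))*14 = -12*24*14 = -288*14 = -4032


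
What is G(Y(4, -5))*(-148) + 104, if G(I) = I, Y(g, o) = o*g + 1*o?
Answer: 3804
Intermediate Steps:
Y(g, o) = o + g*o (Y(g, o) = g*o + o = o + g*o)
G(Y(4, -5))*(-148) + 104 = -5*(1 + 4)*(-148) + 104 = -5*5*(-148) + 104 = -25*(-148) + 104 = 3700 + 104 = 3804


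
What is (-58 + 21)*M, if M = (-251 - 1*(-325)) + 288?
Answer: -13394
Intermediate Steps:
M = 362 (M = (-251 + 325) + 288 = 74 + 288 = 362)
(-58 + 21)*M = (-58 + 21)*362 = -37*362 = -13394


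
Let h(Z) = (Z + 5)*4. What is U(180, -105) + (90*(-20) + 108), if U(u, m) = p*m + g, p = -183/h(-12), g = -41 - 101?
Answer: -10081/4 ≈ -2520.3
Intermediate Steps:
g = -142
h(Z) = 20 + 4*Z (h(Z) = (5 + Z)*4 = 20 + 4*Z)
p = 183/28 (p = -183/(20 + 4*(-12)) = -183/(20 - 48) = -183/(-28) = -183*(-1/28) = 183/28 ≈ 6.5357)
U(u, m) = -142 + 183*m/28 (U(u, m) = 183*m/28 - 142 = -142 + 183*m/28)
U(180, -105) + (90*(-20) + 108) = (-142 + (183/28)*(-105)) + (90*(-20) + 108) = (-142 - 2745/4) + (-1800 + 108) = -3313/4 - 1692 = -10081/4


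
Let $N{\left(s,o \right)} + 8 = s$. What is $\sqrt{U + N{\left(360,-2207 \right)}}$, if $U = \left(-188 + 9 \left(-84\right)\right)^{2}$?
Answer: $4 \sqrt{55718} \approx 944.19$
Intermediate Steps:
$N{\left(s,o \right)} = -8 + s$
$U = 891136$ ($U = \left(-188 - 756\right)^{2} = \left(-944\right)^{2} = 891136$)
$\sqrt{U + N{\left(360,-2207 \right)}} = \sqrt{891136 + \left(-8 + 360\right)} = \sqrt{891136 + 352} = \sqrt{891488} = 4 \sqrt{55718}$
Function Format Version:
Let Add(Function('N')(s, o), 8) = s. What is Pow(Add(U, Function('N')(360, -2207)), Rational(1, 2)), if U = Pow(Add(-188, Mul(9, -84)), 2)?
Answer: Mul(4, Pow(55718, Rational(1, 2))) ≈ 944.19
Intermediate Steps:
Function('N')(s, o) = Add(-8, s)
U = 891136 (U = Pow(Add(-188, -756), 2) = Pow(-944, 2) = 891136)
Pow(Add(U, Function('N')(360, -2207)), Rational(1, 2)) = Pow(Add(891136, Add(-8, 360)), Rational(1, 2)) = Pow(Add(891136, 352), Rational(1, 2)) = Pow(891488, Rational(1, 2)) = Mul(4, Pow(55718, Rational(1, 2)))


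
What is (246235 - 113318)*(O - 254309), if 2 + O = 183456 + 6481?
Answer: -8556398958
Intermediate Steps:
O = 189935 (O = -2 + (183456 + 6481) = -2 + 189937 = 189935)
(246235 - 113318)*(O - 254309) = (246235 - 113318)*(189935 - 254309) = 132917*(-64374) = -8556398958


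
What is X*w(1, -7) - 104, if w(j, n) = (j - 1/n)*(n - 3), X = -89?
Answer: 6392/7 ≈ 913.14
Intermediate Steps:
w(j, n) = (-3 + n)*(j - 1/n) (w(j, n) = (j - 1/n)*(-3 + n) = (-3 + n)*(j - 1/n))
X*w(1, -7) - 104 = -89*(-1 - 3*1 + 3/(-7) + 1*(-7)) - 104 = -89*(-1 - 3 + 3*(-⅐) - 7) - 104 = -89*(-1 - 3 - 3/7 - 7) - 104 = -89*(-80/7) - 104 = 7120/7 - 104 = 6392/7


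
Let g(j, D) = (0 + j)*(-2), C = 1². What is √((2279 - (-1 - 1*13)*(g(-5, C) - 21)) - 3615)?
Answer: I*√1490 ≈ 38.601*I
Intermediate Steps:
C = 1
g(j, D) = -2*j (g(j, D) = j*(-2) = -2*j)
√((2279 - (-1 - 1*13)*(g(-5, C) - 21)) - 3615) = √((2279 - (-1 - 1*13)*(-2*(-5) - 21)) - 3615) = √((2279 - (-1 - 13)*(10 - 21)) - 3615) = √((2279 - (-14)*(-11)) - 3615) = √((2279 - 1*154) - 3615) = √((2279 - 154) - 3615) = √(2125 - 3615) = √(-1490) = I*√1490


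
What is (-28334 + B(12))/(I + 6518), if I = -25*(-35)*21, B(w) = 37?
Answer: -28297/24893 ≈ -1.1367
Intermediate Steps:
I = 18375 (I = 875*21 = 18375)
(-28334 + B(12))/(I + 6518) = (-28334 + 37)/(18375 + 6518) = -28297/24893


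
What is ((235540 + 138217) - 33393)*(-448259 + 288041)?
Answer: -54532439352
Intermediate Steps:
((235540 + 138217) - 33393)*(-448259 + 288041) = (373757 - 33393)*(-160218) = 340364*(-160218) = -54532439352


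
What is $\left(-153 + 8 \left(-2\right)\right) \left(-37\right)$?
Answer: $6253$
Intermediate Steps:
$\left(-153 + 8 \left(-2\right)\right) \left(-37\right) = \left(-153 - 16\right) \left(-37\right) = \left(-169\right) \left(-37\right) = 6253$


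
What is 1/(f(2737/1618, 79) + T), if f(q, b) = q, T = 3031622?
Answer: 1618/4905167133 ≈ 3.2986e-7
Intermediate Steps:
1/(f(2737/1618, 79) + T) = 1/(2737/1618 + 3031622) = 1/(4905167133/1618) = 1618/4905167133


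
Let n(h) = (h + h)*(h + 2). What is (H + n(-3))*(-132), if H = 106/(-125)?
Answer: -85008/125 ≈ -680.06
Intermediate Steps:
n(h) = 2*h*(2 + h) (n(h) = (2*h)*(2 + h) = 2*h*(2 + h))
H = -106/125 (H = 106*(-1/125) = -106/125 ≈ -0.84800)
(H + n(-3))*(-132) = (-106/125 + 2*(-3)*(2 - 3))*(-132) = (-106/125 + 2*(-3)*(-1))*(-132) = (-106/125 + 6)*(-132) = (644/125)*(-132) = -85008/125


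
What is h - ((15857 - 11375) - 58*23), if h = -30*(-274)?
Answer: 5072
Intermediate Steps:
h = 8220
h - ((15857 - 11375) - 58*23) = 8220 - ((15857 - 11375) - 58*23) = 8220 - (4482 - 1334) = 8220 - 1*3148 = 8220 - 3148 = 5072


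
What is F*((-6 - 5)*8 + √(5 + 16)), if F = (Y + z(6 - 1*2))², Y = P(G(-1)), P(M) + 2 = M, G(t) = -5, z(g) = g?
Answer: -792 + 9*√21 ≈ -750.76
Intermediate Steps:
P(M) = -2 + M
Y = -7 (Y = -2 - 5 = -7)
F = 9 (F = (-7 + (6 - 1*2))² = (-7 + (6 - 2))² = (-7 + 4)² = (-3)² = 9)
F*((-6 - 5)*8 + √(5 + 16)) = 9*((-6 - 5)*8 + √(5 + 16)) = 9*(-11*8 + √21) = 9*(-88 + √21) = -792 + 9*√21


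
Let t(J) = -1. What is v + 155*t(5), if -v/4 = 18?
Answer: -227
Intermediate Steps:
v = -72 (v = -4*18 = -72)
v + 155*t(5) = -72 + 155*(-1) = -72 - 155 = -227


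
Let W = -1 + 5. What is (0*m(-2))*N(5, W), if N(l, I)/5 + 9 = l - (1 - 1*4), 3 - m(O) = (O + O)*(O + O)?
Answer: 0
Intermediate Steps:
W = 4
m(O) = 3 - 4*O**2 (m(O) = 3 - (O + O)*(O + O) = 3 - 2*O*2*O = 3 - 4*O**2)
N(l, I) = -30 + 5*l (N(l, I) = -45 + 5*(l - (1 - 1*4)) = -45 + 5*(l - (1 - 4)) = -45 + 5*(l - 1*(-3)) = -45 + 5*(l + 3) = -45 + 5*(3 + l) = -45 + (15 + 5*l) = -30 + 5*l)
(0*m(-2))*N(5, W) = (0*(3 - 4*(-2)**2))*(-30 + 5*5) = (0*(3 - 4*4))*(-30 + 25) = (0*(3 - 16))*(-5) = (0*(-13))*(-5) = 0*(-5) = 0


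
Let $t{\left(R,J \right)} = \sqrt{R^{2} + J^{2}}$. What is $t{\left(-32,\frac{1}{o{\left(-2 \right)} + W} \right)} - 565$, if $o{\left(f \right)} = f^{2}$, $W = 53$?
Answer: $-565 + \frac{\sqrt{3326977}}{57} \approx -533.0$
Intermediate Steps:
$t{\left(R,J \right)} = \sqrt{J^{2} + R^{2}}$
$t{\left(-32,\frac{1}{o{\left(-2 \right)} + W} \right)} - 565 = \sqrt{\left(\frac{1}{\left(-2\right)^{2} + 53}\right)^{2} + \left(-32\right)^{2}} - 565 = \sqrt{\left(\frac{1}{4 + 53}\right)^{2} + 1024} - 565 = \sqrt{\left(\frac{1}{57}\right)^{2} + 1024} - 565 = \sqrt{\frac{1}{3249} + 1024} - 565 = \sqrt{\frac{3326977}{3249}} - 565 = \frac{\sqrt{3326977}}{57} - 565 = -565 + \frac{\sqrt{3326977}}{57}$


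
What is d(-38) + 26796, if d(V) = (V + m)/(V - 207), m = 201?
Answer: 6564857/245 ≈ 26795.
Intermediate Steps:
d(V) = (201 + V)/(-207 + V) (d(V) = (V + 201)/(V - 207) = (201 + V)/(-207 + V))
d(-38) + 26796 = (201 - 38)/(-207 - 38) + 26796 = 163/(-245) + 26796 = -1/245*163 + 26796 = -163/245 + 26796 = 6564857/245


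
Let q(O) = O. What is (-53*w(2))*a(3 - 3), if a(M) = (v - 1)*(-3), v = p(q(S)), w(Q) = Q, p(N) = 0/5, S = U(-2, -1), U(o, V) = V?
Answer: -318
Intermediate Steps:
S = -1
p(N) = 0 (p(N) = 0*(1/5) = 0)
v = 0
a(M) = 3 (a(M) = (0 - 1)*(-3) = -1*(-3) = 3)
(-53*w(2))*a(3 - 3) = -53*2*3 = -106*3 = -318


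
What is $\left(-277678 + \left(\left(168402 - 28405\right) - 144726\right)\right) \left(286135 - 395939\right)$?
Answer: $31009418228$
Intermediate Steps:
$\left(-277678 + \left(\left(168402 - 28405\right) - 144726\right)\right) \left(286135 - 395939\right) = \left(-277678 + \left(139997 - 144726\right)\right) \left(-109804\right) = \left(-277678 - 4729\right) \left(-109804\right) = \left(-282407\right) \left(-109804\right) = 31009418228$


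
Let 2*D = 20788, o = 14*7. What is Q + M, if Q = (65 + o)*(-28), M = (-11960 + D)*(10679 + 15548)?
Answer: -41076046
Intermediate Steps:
o = 98
D = 10394 (D = (1/2)*20788 = 10394)
M = -41071482 (M = (-11960 + 10394)*(10679 + 15548) = -1566*26227 = -41071482)
Q = -4564 (Q = (65 + 98)*(-28) = 163*(-28) = -4564)
Q + M = -4564 - 41071482 = -41076046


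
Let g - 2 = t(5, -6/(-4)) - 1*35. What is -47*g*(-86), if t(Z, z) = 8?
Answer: -101050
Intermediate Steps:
g = -25 (g = 2 + (8 - 1*35) = 2 + (8 - 35) = 2 - 27 = -25)
-47*g*(-86) = -47*(-25)*(-86) = 1175*(-86) = -101050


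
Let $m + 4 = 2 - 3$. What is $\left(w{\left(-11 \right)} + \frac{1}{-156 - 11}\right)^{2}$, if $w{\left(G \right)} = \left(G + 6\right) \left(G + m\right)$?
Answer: $\frac{178462881}{27889} \approx 6399.0$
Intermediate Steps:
$m = -5$ ($m = -4 + \left(2 - 3\right) = -4 - 1 = -5$)
$w{\left(G \right)} = \left(-5 + G\right) \left(6 + G\right)$ ($w{\left(G \right)} = \left(G + 6\right) \left(G - 5\right) = \left(6 + G\right) \left(-5 + G\right) = \left(-5 + G\right) \left(6 + G\right)$)
$\left(w{\left(-11 \right)} + \frac{1}{-156 - 11}\right)^{2} = \left(\left(-30 - 11 + \left(-11\right)^{2}\right) + \frac{1}{-156 - 11}\right)^{2} = \left(\left(-30 - 11 + 121\right) + \frac{1}{-167}\right)^{2} = \left(80 - \frac{1}{167}\right)^{2} = \left(\frac{13359}{167}\right)^{2} = \frac{178462881}{27889}$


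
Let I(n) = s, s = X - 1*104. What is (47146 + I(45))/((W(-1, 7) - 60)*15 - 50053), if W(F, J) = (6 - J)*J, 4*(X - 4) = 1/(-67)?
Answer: -12608327/13683544 ≈ -0.92142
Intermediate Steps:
X = 1071/268 (X = 4 + (1/4)/(-67) = 4 + (1/4)*(-1/67) = 4 - 1/268 = 1071/268 ≈ 3.9963)
s = -26801/268 (s = 1071/268 - 1*104 = 1071/268 - 104 = -26801/268 ≈ -100.00)
W(F, J) = J*(6 - J)
I(n) = -26801/268
(47146 + I(45))/((W(-1, 7) - 60)*15 - 50053) = (47146 - 26801/268)/((7*(6 - 1*7) - 60)*15 - 50053) = 12608327/(268*((7*(6 - 7) - 60)*15 - 50053)) = 12608327/(268*((7*(-1) - 60)*15 - 50053)) = 12608327/(268*((-7 - 60)*15 - 50053)) = 12608327/(268*(-67*15 - 50053)) = 12608327/(268*(-1005 - 50053)) = (12608327/268)/(-51058) = (12608327/268)*(-1/51058) = -12608327/13683544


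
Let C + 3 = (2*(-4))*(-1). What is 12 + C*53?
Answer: 277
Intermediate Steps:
C = 5 (C = -3 + (2*(-4))*(-1) = -3 - 8*(-1) = -3 + 8 = 5)
12 + C*53 = 12 + 5*53 = 12 + 265 = 277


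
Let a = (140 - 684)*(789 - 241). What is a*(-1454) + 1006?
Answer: 433455854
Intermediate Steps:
a = -298112 (a = -544*548 = -298112)
a*(-1454) + 1006 = -298112*(-1454) + 1006 = 433454848 + 1006 = 433455854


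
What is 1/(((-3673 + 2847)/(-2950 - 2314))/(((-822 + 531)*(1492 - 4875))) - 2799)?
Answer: -370154328/1036061964013 ≈ -0.00035727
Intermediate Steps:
1/(((-3673 + 2847)/(-2950 - 2314))/(((-822 + 531)*(1492 - 4875))) - 2799) = 1/((-826/(-5264))/((-291*(-3383))) - 2799) = 1/(-826*(-1/5264)/984453 - 2799) = 1/((59/376)*(1/984453) - 2799) = 1/(59/370154328 - 2799) = 1/(-1036061964013/370154328) = -370154328/1036061964013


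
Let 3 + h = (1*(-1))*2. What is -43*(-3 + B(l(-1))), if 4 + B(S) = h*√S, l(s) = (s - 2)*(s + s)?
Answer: 301 + 215*√6 ≈ 827.64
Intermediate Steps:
l(s) = 2*s*(-2 + s) (l(s) = (-2 + s)*(2*s) = 2*s*(-2 + s))
h = -5 (h = -3 + (1*(-1))*2 = -3 - 1*2 = -3 - 2 = -5)
B(S) = -4 - 5*√S
-43*(-3 + B(l(-1))) = -43*(-3 + (-4 - 5*√6)) = -43*(-7 - 5*√6) = 301 + 215*√6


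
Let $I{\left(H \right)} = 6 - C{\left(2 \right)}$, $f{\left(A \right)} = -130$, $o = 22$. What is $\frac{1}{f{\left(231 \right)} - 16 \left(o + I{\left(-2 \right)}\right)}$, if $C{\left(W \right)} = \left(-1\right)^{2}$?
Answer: $- \frac{1}{562} \approx -0.0017794$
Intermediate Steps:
$C{\left(W \right)} = 1$
$I{\left(H \right)} = 5$ ($I{\left(H \right)} = 6 - 1 = 5$)
$\frac{1}{f{\left(231 \right)} - 16 \left(o + I{\left(-2 \right)}\right)} = \frac{1}{-130 - 16 \left(22 + 5\right)} = \frac{1}{-130 - 432} = \frac{1}{-562} = - \frac{1}{562}$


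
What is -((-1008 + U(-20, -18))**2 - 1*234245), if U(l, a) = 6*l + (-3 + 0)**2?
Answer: -1017916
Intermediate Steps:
U(l, a) = 9 + 6*l (U(l, a) = 6*l + (-3)**2 = 6*l + 9 = 9 + 6*l)
-((-1008 + U(-20, -18))**2 - 1*234245) = -((-1008 + (9 + 6*(-20)))**2 - 1*234245) = -((-1008 + (9 - 120))**2 - 234245) = -((-1008 - 111)**2 - 234245) = -((-1119)**2 - 234245) = -(1252161 - 234245) = -1*1017916 = -1017916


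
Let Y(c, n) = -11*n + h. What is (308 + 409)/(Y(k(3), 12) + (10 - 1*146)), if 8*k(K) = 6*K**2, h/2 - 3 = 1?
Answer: -717/260 ≈ -2.7577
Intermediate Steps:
h = 8 (h = 6 + 2*1 = 6 + 2 = 8)
k(K) = 3*K**2/4 (k(K) = (6*K**2)/8 = 3*K**2/4)
Y(c, n) = 8 - 11*n (Y(c, n) = -11*n + 8 = 8 - 11*n)
(308 + 409)/(Y(k(3), 12) + (10 - 1*146)) = (308 + 409)/((8 - 11*12) + (10 - 1*146)) = 717/((8 - 132) + (10 - 146)) = 717/(-124 - 136) = 717/(-260) = 717*(-1/260) = -717/260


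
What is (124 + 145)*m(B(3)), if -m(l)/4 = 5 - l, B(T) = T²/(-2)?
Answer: -10222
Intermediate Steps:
B(T) = -T²/2 (B(T) = T²*(-½) = -T²/2)
m(l) = -20 + 4*l (m(l) = -4*(5 - l) = -20 + 4*l)
(124 + 145)*m(B(3)) = (124 + 145)*(-20 + 4*(-½*3²)) = 269*(-20 + 4*(-½*9)) = 269*(-20 + 4*(-9/2)) = 269*(-20 - 18) = 269*(-38) = -10222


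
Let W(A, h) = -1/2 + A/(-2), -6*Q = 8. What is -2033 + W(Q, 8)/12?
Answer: -146375/72 ≈ -2033.0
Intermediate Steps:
Q = -4/3 (Q = -⅙*8 = -4/3 ≈ -1.3333)
W(A, h) = -½ - A/2 (W(A, h) = -1*½ + A*(-½) = -½ - A/2)
-2033 + W(Q, 8)/12 = -2033 + (-½ - ½*(-4/3))/12 = -2033 + (-½ + ⅔)/12 = -2033 + (1/12)*(⅙) = -2033 + 1/72 = -146375/72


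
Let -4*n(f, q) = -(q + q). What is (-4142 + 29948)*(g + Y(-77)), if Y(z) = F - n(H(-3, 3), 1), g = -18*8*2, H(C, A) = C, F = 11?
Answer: -7161165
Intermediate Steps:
n(f, q) = q/2 (n(f, q) = -(-1)*(q + q)/4 = -(-1)*2*q/4 = -(-1)*q/2 = q/2)
g = -288 (g = -6*24*2 = -144*2 = -288)
Y(z) = 21/2 (Y(z) = 11 - 1/2 = 11 - 1*½ = 11 - ½ = 21/2)
(-4142 + 29948)*(g + Y(-77)) = (-4142 + 29948)*(-288 + 21/2) = 25806*(-555/2) = -7161165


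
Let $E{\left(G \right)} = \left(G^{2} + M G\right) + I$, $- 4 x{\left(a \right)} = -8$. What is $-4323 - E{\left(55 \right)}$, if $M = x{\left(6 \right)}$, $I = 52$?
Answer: $-7510$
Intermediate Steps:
$x{\left(a \right)} = 2$ ($x{\left(a \right)} = \left(- \frac{1}{4}\right) \left(-8\right) = 2$)
$M = 2$
$E{\left(G \right)} = 52 + G^{2} + 2 G$ ($E{\left(G \right)} = \left(G^{2} + 2 G\right) + 52 = 52 + G^{2} + 2 G$)
$-4323 - E{\left(55 \right)} = -4323 - \left(52 + 55^{2} + 2 \cdot 55\right) = -4323 - \left(52 + 3025 + 110\right) = -4323 - 3187 = -7510$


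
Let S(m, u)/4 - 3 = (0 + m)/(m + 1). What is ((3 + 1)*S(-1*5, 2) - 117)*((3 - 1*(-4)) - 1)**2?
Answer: -1764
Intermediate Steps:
S(m, u) = 12 + 4*m/(1 + m) (S(m, u) = 12 + 4*((0 + m)/(m + 1)) = 12 + 4*(m/(1 + m)) = 12 + 4*m/(1 + m))
((3 + 1)*S(-1*5, 2) - 117)*((3 - 1*(-4)) - 1)**2 = ((3 + 1)*(4*(3 + 4*(-1*5))/(1 - 1*5)) - 117)*((3 - 1*(-4)) - 1)**2 = (4*(4*(3 + 4*(-5))/(1 - 5)) - 117)*((3 + 4) - 1)**2 = (4*(4*(3 - 20)/(-4)) - 117)*(7 - 1)**2 = (4*(4*(-1/4)*(-17)) - 117)*6**2 = (4*17 - 117)*36 = (68 - 117)*36 = -49*36 = -1764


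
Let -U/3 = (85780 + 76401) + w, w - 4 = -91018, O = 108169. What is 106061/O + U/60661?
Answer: -16660423348/6561639709 ≈ -2.5391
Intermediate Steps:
w = -91014 (w = 4 - 91018 = -91014)
U = -213501 (U = -3*((85780 + 76401) - 91014) = -3*(162181 - 91014) = -3*71167 = -213501)
106061/O + U/60661 = 106061/108169 - 213501/60661 = -16660423348/6561639709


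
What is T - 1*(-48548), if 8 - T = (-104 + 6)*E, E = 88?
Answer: 57180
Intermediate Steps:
T = 8632 (T = 8 - (-104 + 6)*88 = 8 - (-98)*88 = 8 - 1*(-8624) = 8 + 8624 = 8632)
T - 1*(-48548) = 8632 - 1*(-48548) = 8632 + 48548 = 57180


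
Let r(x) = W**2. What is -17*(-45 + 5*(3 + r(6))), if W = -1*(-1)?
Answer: 425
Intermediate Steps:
W = 1
r(x) = 1 (r(x) = 1**2 = 1)
-17*(-45 + 5*(3 + r(6))) = -17*(-45 + 5*(3 + 1)) = -17*(-45 + 5*4) = -17*(-45 + 20) = -17*(-25) = 425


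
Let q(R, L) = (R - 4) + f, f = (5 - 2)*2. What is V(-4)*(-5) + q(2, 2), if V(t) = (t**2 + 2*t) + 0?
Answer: -36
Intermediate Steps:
V(t) = t**2 + 2*t
f = 6 (f = 3*2 = 6)
q(R, L) = 2 + R (q(R, L) = (R - 4) + 6 = (-4 + R) + 6 = 2 + R)
V(-4)*(-5) + q(2, 2) = -4*(2 - 4)*(-5) + (2 + 2) = -4*(-2)*(-5) + 4 = 8*(-5) + 4 = -40 + 4 = -36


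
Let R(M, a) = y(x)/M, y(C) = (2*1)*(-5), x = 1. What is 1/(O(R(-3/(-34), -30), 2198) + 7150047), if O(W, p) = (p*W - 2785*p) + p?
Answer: 3/2345125 ≈ 1.2792e-6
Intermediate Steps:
y(C) = -10 (y(C) = 2*(-5) = -10)
R(M, a) = -10/M
O(W, p) = -2784*p + W*p (O(W, p) = (W*p - 2785*p) + p = (-2785*p + W*p) + p = -2784*p + W*p)
1/(O(R(-3/(-34), -30), 2198) + 7150047) = 1/(2198*(-2784 - 10/((-3/(-34)))) + 7150047) = 1/(2198*(-2784 - 10/((-3*(-1/34)))) + 7150047) = 1/(2198*(-2784 - 10/3/34) + 7150047) = 1/(2198*(-2784 - 10*34/3) + 7150047) = 1/(2198*(-2784 - 340/3) + 7150047) = 1/(2198*(-8692/3) + 7150047) = 1/(-19105016/3 + 7150047) = 1/(2345125/3) = 3/2345125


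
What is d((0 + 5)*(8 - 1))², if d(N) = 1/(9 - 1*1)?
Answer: 1/64 ≈ 0.015625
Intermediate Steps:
d(N) = ⅛ (d(N) = 1/(9 - 1) = 1/8 = ⅛)
d((0 + 5)*(8 - 1))² = (⅛)² = 1/64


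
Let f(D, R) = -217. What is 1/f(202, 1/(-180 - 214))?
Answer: -1/217 ≈ -0.0046083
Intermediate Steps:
1/f(202, 1/(-180 - 214)) = 1/(-217) = -1/217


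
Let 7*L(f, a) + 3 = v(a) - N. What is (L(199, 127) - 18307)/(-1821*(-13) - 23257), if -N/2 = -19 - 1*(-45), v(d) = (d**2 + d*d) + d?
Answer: -95715/2912 ≈ -32.869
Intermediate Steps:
v(d) = d + 2*d**2 (v(d) = (d**2 + d**2) + d = 2*d**2 + d = d + 2*d**2)
N = -52 (N = -2*(-19 - 1*(-45)) = -2*(-19 + 45) = -2*26 = -52)
L(f, a) = 7 + a*(1 + 2*a)/7 (L(f, a) = -3/7 + (a*(1 + 2*a) - 1*(-52))/7 = -3/7 + (a*(1 + 2*a) + 52)/7 = -3/7 + (52 + a*(1 + 2*a))/7 = -3/7 + (52/7 + a*(1 + 2*a)/7) = 7 + a*(1 + 2*a)/7)
(L(199, 127) - 18307)/(-1821*(-13) - 23257) = ((7 + (1/7)*127*(1 + 2*127)) - 18307)/(-1821*(-13) - 23257) = ((7 + (1/7)*127*(1 + 254)) - 18307)/(23673 - 23257) = ((7 + (1/7)*127*255) - 18307)/416 = ((7 + 32385/7) - 18307)*(1/416) = (32434/7 - 18307)*(1/416) = -95715/7*1/416 = -95715/2912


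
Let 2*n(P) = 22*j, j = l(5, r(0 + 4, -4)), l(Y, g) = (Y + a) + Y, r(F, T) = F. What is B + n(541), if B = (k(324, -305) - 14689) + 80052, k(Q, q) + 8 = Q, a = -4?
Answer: 65745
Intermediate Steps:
k(Q, q) = -8 + Q
l(Y, g) = -4 + 2*Y (l(Y, g) = (Y - 4) + Y = (-4 + Y) + Y = -4 + 2*Y)
j = 6 (j = -4 + 2*5 = -4 + 10 = 6)
B = 65679 (B = ((-8 + 324) - 14689) + 80052 = (316 - 14689) + 80052 = -14373 + 80052 = 65679)
n(P) = 66 (n(P) = (22*6)/2 = (½)*132 = 66)
B + n(541) = 65679 + 66 = 65745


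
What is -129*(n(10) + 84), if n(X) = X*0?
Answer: -10836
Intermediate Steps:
n(X) = 0
-129*(n(10) + 84) = -129*(0 + 84) = -129*84 = -10836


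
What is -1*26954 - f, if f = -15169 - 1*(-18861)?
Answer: -30646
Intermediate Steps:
f = 3692 (f = -15169 + 18861 = 3692)
-1*26954 - f = -1*26954 - 1*3692 = -26954 - 3692 = -30646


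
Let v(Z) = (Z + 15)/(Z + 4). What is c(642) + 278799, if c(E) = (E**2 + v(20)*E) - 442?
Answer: 2765829/4 ≈ 6.9146e+5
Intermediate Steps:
v(Z) = (15 + Z)/(4 + Z)
c(E) = -442 + E**2 + 35*E/24 (c(E) = (E**2 + ((15 + 20)/(4 + 20))*E) - 442 = (E**2 + (35/24)*E) - 442 = (E**2 + ((1/24)*35)*E) - 442 = (E**2 + 35*E/24) - 442 = -442 + E**2 + 35*E/24)
c(642) + 278799 = (-442 + 642**2 + (35/24)*642) + 278799 = (-442 + 412164 + 3745/4) + 278799 = 1650633/4 + 278799 = 2765829/4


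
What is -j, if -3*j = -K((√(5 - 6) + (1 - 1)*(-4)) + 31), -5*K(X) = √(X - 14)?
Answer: √(17 + I)/15 ≈ 0.27499 + 0.008081*I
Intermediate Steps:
K(X) = -√(-14 + X)/5 (K(X) = -√(X - 14)/5 = -√(-14 + X)/5)
j = -√(17 + I)/15 (j = -(-1)*(-√(-14 + ((√(5 - 6) + (1 - 1)*(-4)) + 31))/5)/3 = -(-1)*(-√(-14 + ((√(-1) + 0*(-4)) + 31))/5)/3 = -(-1)*(-√(-14 + ((I + 0) + 31))/5)/3 = -(-1)*(-√(-14 + (I + 31))/5)/3 = -(-1)*(-√(-14 + (31 + I))/5)/3 = -(-1)*(-√(17 + I)/5)/3 = -√(17 + I)/15 ≈ -0.27499 - 0.008081*I)
-j = -(-1)*√(17 + I)/15 = √(17 + I)/15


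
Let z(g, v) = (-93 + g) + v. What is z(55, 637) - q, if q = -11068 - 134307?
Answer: 145974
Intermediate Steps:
z(g, v) = -93 + g + v
q = -145375
z(55, 637) - q = (-93 + 55 + 637) - 1*(-145375) = 599 + 145375 = 145974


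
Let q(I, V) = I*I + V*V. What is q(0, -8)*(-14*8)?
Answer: -7168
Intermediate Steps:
q(I, V) = I² + V²
q(0, -8)*(-14*8) = (0² + (-8)²)*(-14*8) = (0 + 64)*(-112) = 64*(-112) = -7168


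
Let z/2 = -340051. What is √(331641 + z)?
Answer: I*√348461 ≈ 590.31*I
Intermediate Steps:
z = -680102 (z = 2*(-340051) = -680102)
√(331641 + z) = √(331641 - 680102) = √(-348461) = I*√348461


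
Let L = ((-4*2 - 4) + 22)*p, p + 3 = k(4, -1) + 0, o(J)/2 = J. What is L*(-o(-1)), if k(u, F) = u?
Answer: 20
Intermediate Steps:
o(J) = 2*J
p = 1 (p = -3 + (4 + 0) = -3 + 4 = 1)
L = 10 (L = ((-4*2 - 4) + 22)*1 = ((-8 - 4) + 22)*1 = (-12 + 22)*1 = 10*1 = 10)
L*(-o(-1)) = 10*(-2*(-1)) = 10*(-1*(-2)) = 10*2 = 20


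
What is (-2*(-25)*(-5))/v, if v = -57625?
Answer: 2/461 ≈ 0.0043384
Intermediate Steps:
(-2*(-25)*(-5))/v = (-2*(-25)*(-5))/(-57625) = (50*(-5))*(-1/57625) = -250*(-1/57625) = 2/461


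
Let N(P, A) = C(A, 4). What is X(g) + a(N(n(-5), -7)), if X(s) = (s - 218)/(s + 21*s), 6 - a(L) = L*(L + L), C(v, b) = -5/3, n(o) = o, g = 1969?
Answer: 189031/389862 ≈ 0.48487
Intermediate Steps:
C(v, b) = -5/3 (C(v, b) = -5*⅓ = -5/3)
N(P, A) = -5/3
a(L) = 6 - 2*L² (a(L) = 6 - L*(L + L) = 6 - L*2*L = 6 - 2*L²)
X(s) = (-218 + s)/(22*s) (X(s) = (-218 + s)/((22*s)) = (-218 + s)*(1/(22*s)) = (-218 + s)/(22*s))
X(g) + a(N(n(-5), -7)) = (1/22)*(-218 + 1969)/1969 + (6 - 2*(-5/3)²) = (1/22)*(1/1969)*1751 + (6 - 2*25/9) = 1751/43318 + (6 - 50/9) = 1751/43318 + 4/9 = 189031/389862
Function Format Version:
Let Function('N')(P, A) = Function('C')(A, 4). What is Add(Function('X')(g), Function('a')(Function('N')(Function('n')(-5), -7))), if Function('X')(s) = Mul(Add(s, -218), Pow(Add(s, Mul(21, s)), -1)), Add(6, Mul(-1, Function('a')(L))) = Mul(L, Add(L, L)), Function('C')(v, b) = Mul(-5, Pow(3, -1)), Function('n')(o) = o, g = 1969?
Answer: Rational(189031, 389862) ≈ 0.48487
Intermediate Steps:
Function('C')(v, b) = Rational(-5, 3) (Function('C')(v, b) = Mul(-5, Rational(1, 3)) = Rational(-5, 3))
Function('N')(P, A) = Rational(-5, 3)
Function('a')(L) = Add(6, Mul(-2, Pow(L, 2))) (Function('a')(L) = Add(6, Mul(-1, Mul(L, Add(L, L)))) = Add(6, Mul(-1, Mul(L, Mul(2, L)))) = Add(6, Mul(-1, Mul(2, Pow(L, 2)))) = Add(6, Mul(-2, Pow(L, 2))))
Function('X')(s) = Mul(Rational(1, 22), Pow(s, -1), Add(-218, s)) (Function('X')(s) = Mul(Add(-218, s), Pow(Mul(22, s), -1)) = Mul(Add(-218, s), Mul(Rational(1, 22), Pow(s, -1))) = Mul(Rational(1, 22), Pow(s, -1), Add(-218, s)))
Add(Function('X')(g), Function('a')(Function('N')(Function('n')(-5), -7))) = Add(Mul(Rational(1, 22), Pow(1969, -1), Add(-218, 1969)), Add(6, Mul(-2, Pow(Rational(-5, 3), 2)))) = Add(Mul(Rational(1, 22), Rational(1, 1969), 1751), Add(6, Mul(-2, Rational(25, 9)))) = Add(Rational(1751, 43318), Add(6, Rational(-50, 9))) = Add(Rational(1751, 43318), Rational(4, 9)) = Rational(189031, 389862)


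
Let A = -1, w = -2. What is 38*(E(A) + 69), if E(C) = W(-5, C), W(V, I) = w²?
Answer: 2774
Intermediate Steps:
W(V, I) = 4 (W(V, I) = (-2)² = 4)
E(C) = 4
38*(E(A) + 69) = 38*(4 + 69) = 38*73 = 2774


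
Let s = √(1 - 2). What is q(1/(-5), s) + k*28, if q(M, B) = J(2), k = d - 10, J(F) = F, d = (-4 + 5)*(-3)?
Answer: -362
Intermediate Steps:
d = -3 (d = 1*(-3) = -3)
k = -13 (k = -3 - 10 = -13)
s = I (s = √(-1) = I ≈ 1.0*I)
q(M, B) = 2
q(1/(-5), s) + k*28 = 2 - 13*28 = 2 - 364 = -362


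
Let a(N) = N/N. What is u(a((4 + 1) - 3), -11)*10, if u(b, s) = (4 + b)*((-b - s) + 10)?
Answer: 1000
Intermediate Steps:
a(N) = 1
u(b, s) = (4 + b)*(10 - b - s)
u(a((4 + 1) - 3), -11)*10 = (40 - 1*1² - 4*(-11) + 6*1 - 1*1*(-11))*10 = (40 - 1*1 + 44 + 6 + 11)*10 = (40 - 1 + 44 + 6 + 11)*10 = 100*10 = 1000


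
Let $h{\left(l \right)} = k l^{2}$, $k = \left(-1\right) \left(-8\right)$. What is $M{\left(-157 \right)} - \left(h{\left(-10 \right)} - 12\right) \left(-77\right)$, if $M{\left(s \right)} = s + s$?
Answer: $60362$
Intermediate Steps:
$M{\left(s \right)} = 2 s$
$k = 8$
$h{\left(l \right)} = 8 l^{2}$
$M{\left(-157 \right)} - \left(h{\left(-10 \right)} - 12\right) \left(-77\right) = 2 \left(-157\right) - \left(8 \left(-10\right)^{2} - 12\right) \left(-77\right) = -314 - \left(8 \cdot 100 - 12\right) \left(-77\right) = -314 - \left(800 - 12\right) \left(-77\right) = -314 - 788 \left(-77\right) = -314 - -60676 = -314 + 60676 = 60362$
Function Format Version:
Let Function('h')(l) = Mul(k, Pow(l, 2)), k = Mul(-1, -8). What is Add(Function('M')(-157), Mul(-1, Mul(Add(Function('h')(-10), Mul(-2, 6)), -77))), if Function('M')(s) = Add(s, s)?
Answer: 60362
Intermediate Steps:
Function('M')(s) = Mul(2, s)
k = 8
Function('h')(l) = Mul(8, Pow(l, 2))
Add(Function('M')(-157), Mul(-1, Mul(Add(Function('h')(-10), Mul(-2, 6)), -77))) = Add(Mul(2, -157), Mul(-1, Mul(Add(Mul(8, Pow(-10, 2)), Mul(-2, 6)), -77))) = Add(-314, Mul(-1, Mul(Add(Mul(8, 100), -12), -77))) = Add(-314, Mul(-1, Mul(Add(800, -12), -77))) = Add(-314, Mul(-1, Mul(788, -77))) = Add(-314, Mul(-1, -60676)) = Add(-314, 60676) = 60362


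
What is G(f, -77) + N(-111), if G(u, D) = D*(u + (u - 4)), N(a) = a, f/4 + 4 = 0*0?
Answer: 2661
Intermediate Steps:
f = -16 (f = -16 + 4*(0*0) = -16 + 4*0 = -16 + 0 = -16)
G(u, D) = D*(-4 + 2*u) (G(u, D) = D*(u + (-4 + u)) = D*(-4 + 2*u))
G(f, -77) + N(-111) = 2*(-77)*(-2 - 16) - 111 = 2*(-77)*(-18) - 111 = 2772 - 111 = 2661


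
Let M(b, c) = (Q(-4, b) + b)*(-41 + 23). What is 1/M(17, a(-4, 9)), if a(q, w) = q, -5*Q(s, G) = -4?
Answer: -5/1602 ≈ -0.0031211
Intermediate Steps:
Q(s, G) = 4/5 (Q(s, G) = -1/5*(-4) = 4/5)
M(b, c) = -72/5 - 18*b (M(b, c) = (4/5 + b)*(-41 + 23) = (4/5 + b)*(-18) = -72/5 - 18*b)
1/M(17, a(-4, 9)) = 1/(-72/5 - 18*17) = 1/(-72/5 - 306) = 1/(-1602/5) = -5/1602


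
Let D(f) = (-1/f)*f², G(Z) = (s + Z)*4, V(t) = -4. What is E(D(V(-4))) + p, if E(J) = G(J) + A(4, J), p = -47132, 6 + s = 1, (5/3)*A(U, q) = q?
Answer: -235668/5 ≈ -47134.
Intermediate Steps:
A(U, q) = 3*q/5
s = -5 (s = -6 + 1 = -5)
G(Z) = -20 + 4*Z (G(Z) = (-5 + Z)*4 = -20 + 4*Z)
D(f) = -f
E(J) = -20 + 23*J/5 (E(J) = (-20 + 4*J) + 3*J/5 = -20 + 23*J/5)
E(D(V(-4))) + p = (-20 + 23*(-1*(-4))/5) - 47132 = (-20 + (23/5)*4) - 47132 = (-20 + 92/5) - 47132 = -8/5 - 47132 = -235668/5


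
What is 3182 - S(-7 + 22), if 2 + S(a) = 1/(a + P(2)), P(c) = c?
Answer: 54127/17 ≈ 3183.9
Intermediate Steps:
S(a) = -2 + 1/(2 + a) (S(a) = -2 + 1/(a + 2) = -2 + 1/(2 + a))
3182 - S(-7 + 22) = 3182 - (-3 - 2*(-7 + 22))/(2 + (-7 + 22)) = 3182 - (-3 - 2*15)/(2 + 15) = 3182 - (-3 - 30)/17 = 3182 - (-33)/17 = 3182 - 1*(-33/17) = 3182 + 33/17 = 54127/17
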